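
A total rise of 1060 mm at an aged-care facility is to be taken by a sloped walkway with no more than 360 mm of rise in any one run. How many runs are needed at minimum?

3 runs

1060 / 360 = 2.944 → round up to 3 ramp runs.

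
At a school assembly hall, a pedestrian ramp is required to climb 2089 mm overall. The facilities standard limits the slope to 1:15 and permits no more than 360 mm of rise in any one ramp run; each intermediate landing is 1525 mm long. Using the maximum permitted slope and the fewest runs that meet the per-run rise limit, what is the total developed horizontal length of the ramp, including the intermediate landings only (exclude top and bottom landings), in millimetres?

38960 mm

⌈2089/360⌉ = 6 ramp runs. That means 5 intermediate landings.
Ramp run (horizontal) at 1:15: 2089 × 15 = 31335 mm.
Intermediate landings: 5 × 1525 = 7625 mm.
Total developed length = 31335 + 7625 = 38960 mm.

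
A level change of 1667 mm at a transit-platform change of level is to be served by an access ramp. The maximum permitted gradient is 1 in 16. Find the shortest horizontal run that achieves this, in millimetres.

Run = rise × 16 = 1667 × 16 = 26672 mm.

26672 mm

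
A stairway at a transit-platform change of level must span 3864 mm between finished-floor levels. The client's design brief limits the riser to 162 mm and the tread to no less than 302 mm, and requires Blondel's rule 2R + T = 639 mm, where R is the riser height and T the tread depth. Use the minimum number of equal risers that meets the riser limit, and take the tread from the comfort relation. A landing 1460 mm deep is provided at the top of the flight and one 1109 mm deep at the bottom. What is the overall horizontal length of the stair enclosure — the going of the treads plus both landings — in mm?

3864 / 162 = 23.85, so 24 risers are needed.
Riser R = 3864 / 24 = 161 mm, within the 162 mm limit.
T = 639 − 2·161 = 317 mm, which satisfies the 302 mm minimum.
Treads = 24 − 1 = 23; going = 23 × 317 = 7291 mm.
Enclosure = 7291 + 1460 + 1109 = 9860 mm.

9860 mm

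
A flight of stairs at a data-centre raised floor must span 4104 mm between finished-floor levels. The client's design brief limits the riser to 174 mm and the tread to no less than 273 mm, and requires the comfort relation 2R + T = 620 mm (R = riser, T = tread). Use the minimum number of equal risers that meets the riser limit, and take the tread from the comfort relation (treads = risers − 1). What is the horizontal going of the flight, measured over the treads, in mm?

6394 mm

4104 / 174 = 23.59, so 24 risers are needed.
Each riser is 4104/24 = 171 mm (≤ 174 mm).
From 2R + T = 620: T = 620 − 342 = 278 mm.
Going = (24 − 1) × 278 = 6394 mm.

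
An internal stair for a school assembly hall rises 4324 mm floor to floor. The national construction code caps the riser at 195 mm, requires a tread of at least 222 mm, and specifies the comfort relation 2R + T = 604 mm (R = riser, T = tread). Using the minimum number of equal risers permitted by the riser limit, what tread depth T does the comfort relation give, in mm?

At most 195 each: 4324/195 = 22.17, giving 23 risers.
Each riser is 4324/23 = 188 mm (≤ 195 mm).
T = 604 − 2·188 = 228 mm, which satisfies the 222 mm minimum.

228 mm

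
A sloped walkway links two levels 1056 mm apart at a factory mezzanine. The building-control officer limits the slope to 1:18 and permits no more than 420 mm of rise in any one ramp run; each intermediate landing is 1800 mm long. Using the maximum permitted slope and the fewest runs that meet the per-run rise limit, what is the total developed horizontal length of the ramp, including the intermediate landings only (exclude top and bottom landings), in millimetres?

22608 mm

1056 / 420 = 2.514 → round up to 3 ramp runs. That means 2 intermediate landings.
Ramp run (horizontal) at 1:18: 1056 × 18 = 19008 mm.
2 intermediate landings contribute 2 × 1800 = 3600 mm.
Total developed length = 19008 + 3600 = 22608 mm.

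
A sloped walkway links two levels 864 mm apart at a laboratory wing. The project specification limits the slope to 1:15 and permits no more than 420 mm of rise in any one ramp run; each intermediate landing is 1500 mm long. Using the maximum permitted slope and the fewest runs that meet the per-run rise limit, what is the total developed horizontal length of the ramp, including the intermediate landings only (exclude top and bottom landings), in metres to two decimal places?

864 / 420 = 2.057 → round up to 3 ramp runs. That means 2 intermediate landings.
Ramp run (horizontal) at 1:15: 864 × 15 = 12960 mm.
Intermediate landings: 2 × 1500 = 3000 mm.
Total developed length = 12960 + 3000 = 15960 mm.
= 15.96 m.

15.96 m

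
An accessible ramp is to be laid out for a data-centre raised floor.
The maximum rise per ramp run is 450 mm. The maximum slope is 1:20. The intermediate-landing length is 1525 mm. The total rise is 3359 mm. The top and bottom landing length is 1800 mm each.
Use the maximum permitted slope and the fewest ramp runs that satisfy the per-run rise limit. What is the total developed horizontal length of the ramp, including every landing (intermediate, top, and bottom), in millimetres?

⌈3359/450⌉ = 8 ramp runs. That means 7 intermediate landings.
Horizontal run for 3359 mm of rise at 1:20 is 3359 × 20 = 67180 mm.
Intermediate landings: 7 × 1525 = 10675 mm.
Top and bottom landings: 2 × 1800 = 3600 mm.
Total = 67180 + 10675 + 3600 = 81455 mm.

81455 mm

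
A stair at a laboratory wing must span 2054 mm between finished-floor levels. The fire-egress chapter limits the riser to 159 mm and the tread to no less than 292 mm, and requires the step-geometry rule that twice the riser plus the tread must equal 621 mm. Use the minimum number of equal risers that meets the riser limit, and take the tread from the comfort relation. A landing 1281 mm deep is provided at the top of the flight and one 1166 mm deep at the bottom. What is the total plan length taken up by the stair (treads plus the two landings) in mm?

6107 mm

2054 / 159 = 12.918 → round up to 13 risers.
R = 2054 ÷ 13 = 158 mm.
T = 621 − 2·158 = 305 mm, which satisfies the 292 mm minimum.
Treads = 13 − 1 = 12; going = 12 × 305 = 3660 mm.
Enclosure = 3660 + 1281 + 1166 = 6107 mm.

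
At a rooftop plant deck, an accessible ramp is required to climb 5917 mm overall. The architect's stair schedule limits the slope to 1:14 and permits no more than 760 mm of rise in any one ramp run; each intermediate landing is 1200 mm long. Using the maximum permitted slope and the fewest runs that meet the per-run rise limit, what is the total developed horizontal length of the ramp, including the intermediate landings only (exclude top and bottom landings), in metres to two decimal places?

91.24 m

⌈5917/760⌉ = 8 ramp runs. That means 7 intermediate landings.
Horizontal run for 5917 mm of rise at 1:14 is 5917 × 14 = 82838 mm.
Intermediate landings: 7 × 1200 = 8400 mm.
Developed length = 82838 + 8400 = 91238 mm.
= 91.24 m.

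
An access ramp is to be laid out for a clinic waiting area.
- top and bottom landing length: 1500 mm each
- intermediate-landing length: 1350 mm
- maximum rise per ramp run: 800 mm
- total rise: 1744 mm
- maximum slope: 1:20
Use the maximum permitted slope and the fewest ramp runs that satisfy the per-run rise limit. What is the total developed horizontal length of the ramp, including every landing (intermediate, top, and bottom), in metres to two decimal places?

⌈1744/800⌉ = 3 ramp runs. That means 2 intermediate landings.
Ramp run (horizontal) at 1:20: 1744 × 20 = 34880 mm.
2 intermediate landings contribute 2 × 1350 = 2700 mm.
Top and bottom landings: 2 × 1500 = 3000 mm.
Total = 34880 + 2700 + 3000 = 40580 mm.
= 40.58 m.

40.58 m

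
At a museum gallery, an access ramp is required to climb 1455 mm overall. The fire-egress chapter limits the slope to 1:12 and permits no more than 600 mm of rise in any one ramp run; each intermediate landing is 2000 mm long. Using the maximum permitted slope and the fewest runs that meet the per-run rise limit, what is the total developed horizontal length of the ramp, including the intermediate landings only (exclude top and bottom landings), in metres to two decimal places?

1455 / 600 = 2.425 → round up to 3 ramp runs. That means 2 intermediate landings.
Horizontal run for 1455 mm of rise at 1:12 is 1455 × 12 = 17460 mm.
2 intermediate landings contribute 2 × 2000 = 4000 mm.
Total developed length = 17460 + 4000 = 21460 mm.
= 21.46 m.

21.46 m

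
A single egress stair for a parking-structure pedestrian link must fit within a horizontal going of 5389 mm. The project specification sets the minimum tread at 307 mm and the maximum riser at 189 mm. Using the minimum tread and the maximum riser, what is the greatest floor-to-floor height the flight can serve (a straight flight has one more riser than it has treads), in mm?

5389 / 307 = 17.55, so 17 treads fit.
Risers = treads + 1 = 18.
Maximum height = 18 × 189 = 3402 mm.

3402 mm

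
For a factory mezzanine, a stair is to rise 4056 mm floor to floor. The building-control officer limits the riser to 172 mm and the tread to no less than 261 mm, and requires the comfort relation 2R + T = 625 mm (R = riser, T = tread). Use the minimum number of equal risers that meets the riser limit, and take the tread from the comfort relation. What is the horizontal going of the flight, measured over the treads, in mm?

4056 / 172 = 23.58, so 24 risers are needed.
Riser R = 4056 / 24 = 169 mm, within the 172 mm limit.
T = 625 − 2·169 = 287 mm, which satisfies the 261 mm minimum.
24 risers give 23 treads; going = 23 × 287 = 6601 mm.

6601 mm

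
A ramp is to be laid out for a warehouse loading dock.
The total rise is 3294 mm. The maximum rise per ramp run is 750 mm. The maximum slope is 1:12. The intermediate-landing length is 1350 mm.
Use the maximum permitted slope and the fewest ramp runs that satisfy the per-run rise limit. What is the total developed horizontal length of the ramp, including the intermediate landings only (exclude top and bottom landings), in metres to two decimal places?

44.93 m

3294 / 750 = 4.39, so 5 ramp runs are needed. That means 4 intermediate landings.
Ramp run (horizontal) at 1:12: 3294 × 12 = 39528 mm.
4 intermediate landings contribute 4 × 1350 = 5400 mm.
Developed length = 39528 + 5400 = 44928 mm.
= 44.93 m.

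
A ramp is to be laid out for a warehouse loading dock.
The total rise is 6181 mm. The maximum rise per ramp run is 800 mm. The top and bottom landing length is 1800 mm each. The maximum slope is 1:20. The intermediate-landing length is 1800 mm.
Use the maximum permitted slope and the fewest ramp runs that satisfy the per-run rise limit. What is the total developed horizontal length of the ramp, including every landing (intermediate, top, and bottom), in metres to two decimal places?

139.82 m

⌈6181/800⌉ = 8 ramp runs. That means 7 intermediate landings.
Ramp run (horizontal) at 1:20: 6181 × 20 = 123620 mm.
Intermediate landings: 7 × 1800 = 12600 mm.
Top and bottom landings: 2 × 1800 = 3600 mm.
Total = 123620 + 12600 + 3600 = 139820 mm.
= 139.82 m.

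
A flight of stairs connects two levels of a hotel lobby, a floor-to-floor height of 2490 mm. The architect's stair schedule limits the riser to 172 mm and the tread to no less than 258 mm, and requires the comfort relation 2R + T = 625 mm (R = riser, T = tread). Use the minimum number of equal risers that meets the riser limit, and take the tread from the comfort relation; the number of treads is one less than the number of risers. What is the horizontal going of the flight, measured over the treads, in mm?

4102 mm

2490 / 172 = 14.477 → round up to 15 risers.
Riser R = 2490 / 15 = 166 mm, within the 172 mm limit.
T = 625 − 2·166 = 293 mm, which satisfies the 258 mm minimum.
Going = (15 − 1) × 293 = 4102 mm.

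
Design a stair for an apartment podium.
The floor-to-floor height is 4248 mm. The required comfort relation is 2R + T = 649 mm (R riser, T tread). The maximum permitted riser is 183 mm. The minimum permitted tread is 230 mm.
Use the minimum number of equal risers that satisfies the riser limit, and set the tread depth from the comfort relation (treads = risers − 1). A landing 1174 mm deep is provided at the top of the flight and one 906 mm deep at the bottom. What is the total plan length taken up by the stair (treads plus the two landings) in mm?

8865 mm

4248 / 183 = 23.21, so 24 risers are needed.
Riser R = 4248 / 24 = 177 mm, within the 183 mm limit.
T = 649 − 2·177 = 295 mm, which satisfies the 230 mm minimum.
24 risers give 23 treads; going = 23 × 295 = 6785 mm.
Add landings: 6785 + 1174 + 906 = 8865 mm.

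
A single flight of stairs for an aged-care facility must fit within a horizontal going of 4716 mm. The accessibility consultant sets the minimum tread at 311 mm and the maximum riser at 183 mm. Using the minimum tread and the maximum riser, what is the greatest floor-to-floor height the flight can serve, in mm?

4716 / 311 = 15.16, so 15 treads fit.
Risers = treads + 1 = 16.
Maximum height = 16 × 183 = 2928 mm.

2928 mm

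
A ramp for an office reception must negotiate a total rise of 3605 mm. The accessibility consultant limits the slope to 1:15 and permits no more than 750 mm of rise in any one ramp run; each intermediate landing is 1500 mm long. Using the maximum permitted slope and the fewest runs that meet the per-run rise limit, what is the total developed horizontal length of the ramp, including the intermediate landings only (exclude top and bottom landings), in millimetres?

3605 / 750 = 4.807 → round up to 5 ramp runs. That means 4 intermediate landings.
Horizontal run for 3605 mm of rise at 1:15 is 3605 × 15 = 54075 mm.
4 intermediate landings contribute 4 × 1500 = 6000 mm.
Total developed length = 54075 + 6000 = 60075 mm.

60075 mm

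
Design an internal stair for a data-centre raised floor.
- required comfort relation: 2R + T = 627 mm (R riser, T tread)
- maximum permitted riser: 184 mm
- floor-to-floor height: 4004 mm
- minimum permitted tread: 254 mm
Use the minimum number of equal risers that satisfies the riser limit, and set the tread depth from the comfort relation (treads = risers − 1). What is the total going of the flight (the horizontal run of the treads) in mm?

⌈4004/184⌉ = 22 risers.
Riser R = 4004 / 22 = 182 mm, within the 184 mm limit.
T = 627 − 2·182 = 263 mm, which satisfies the 254 mm minimum.
Treads = 22 − 1 = 21; going = 21 × 263 = 5523 mm.

5523 mm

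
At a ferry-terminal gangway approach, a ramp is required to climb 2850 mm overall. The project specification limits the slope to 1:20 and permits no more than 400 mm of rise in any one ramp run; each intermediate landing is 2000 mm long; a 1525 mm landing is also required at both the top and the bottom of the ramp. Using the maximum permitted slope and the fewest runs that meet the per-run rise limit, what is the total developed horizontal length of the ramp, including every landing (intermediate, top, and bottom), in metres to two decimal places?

74.05 m

At most 400 each: 2850/400 = 7.12, giving 8 ramp runs. That means 7 intermediate landings.
Horizontal run for 2850 mm of rise at 1:20 is 2850 × 20 = 57000 mm.
Intermediate landings: 7 × 2000 = 14000 mm.
Top and bottom landings: 2 × 1525 = 3050 mm.
Total = 57000 + 14000 + 3050 = 74050 mm.
= 74.05 m.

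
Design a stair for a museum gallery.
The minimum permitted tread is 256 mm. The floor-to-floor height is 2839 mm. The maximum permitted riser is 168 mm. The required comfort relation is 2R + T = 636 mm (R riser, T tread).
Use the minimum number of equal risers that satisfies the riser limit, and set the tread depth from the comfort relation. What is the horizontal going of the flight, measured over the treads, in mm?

4832 mm

2839 / 168 = 16.90, so 17 risers are needed.
R = 2839 ÷ 17 = 167 mm.
From 2R + T = 636: T = 636 − 334 = 302 mm.
17 risers give 16 treads; going = 16 × 302 = 4832 mm.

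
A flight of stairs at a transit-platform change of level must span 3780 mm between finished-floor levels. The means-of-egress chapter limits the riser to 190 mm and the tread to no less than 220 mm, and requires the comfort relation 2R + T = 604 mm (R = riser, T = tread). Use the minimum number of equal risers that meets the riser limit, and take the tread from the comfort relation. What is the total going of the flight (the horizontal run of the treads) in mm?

At most 190 each: 3780/190 = 19.89, giving 20 risers.
Riser R = 3780 / 20 = 189 mm, within the 190 mm limit.
T = 604 − 2·189 = 226 mm, which satisfies the 220 mm minimum.
Going = (20 − 1) × 226 = 4294 mm.

4294 mm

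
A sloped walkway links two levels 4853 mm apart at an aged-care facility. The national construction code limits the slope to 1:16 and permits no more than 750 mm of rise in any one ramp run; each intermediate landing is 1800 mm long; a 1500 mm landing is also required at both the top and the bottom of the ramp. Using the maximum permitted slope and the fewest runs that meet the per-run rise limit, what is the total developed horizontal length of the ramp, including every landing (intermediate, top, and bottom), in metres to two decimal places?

91.45 m

4853 / 750 = 6.47, so 7 ramp runs are needed. That means 6 intermediate landings.
Ramp run (horizontal) at 1:16: 4853 × 16 = 77648 mm.
Intermediate landings: 6 × 1800 = 10800 mm.
Top and bottom landings: 2 × 1500 = 3000 mm.
Total = 77648 + 10800 + 3000 = 91448 mm.
= 91.45 m.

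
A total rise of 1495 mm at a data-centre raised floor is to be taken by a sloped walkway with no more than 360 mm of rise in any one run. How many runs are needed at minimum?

1495 / 360 = 4.153 → round up to 5 ramp runs.

5 runs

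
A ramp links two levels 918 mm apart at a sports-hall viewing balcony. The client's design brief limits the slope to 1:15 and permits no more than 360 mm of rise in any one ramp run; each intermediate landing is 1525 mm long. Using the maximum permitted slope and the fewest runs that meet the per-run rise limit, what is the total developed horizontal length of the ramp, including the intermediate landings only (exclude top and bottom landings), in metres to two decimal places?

918 / 360 = 2.55, so 3 ramp runs are needed. That means 2 intermediate landings.
Ramp run (horizontal) at 1:15: 918 × 15 = 13770 mm.
Intermediate landings: 2 × 1525 = 3050 mm.
Total developed length = 13770 + 3050 = 16820 mm.
= 16.82 m.

16.82 m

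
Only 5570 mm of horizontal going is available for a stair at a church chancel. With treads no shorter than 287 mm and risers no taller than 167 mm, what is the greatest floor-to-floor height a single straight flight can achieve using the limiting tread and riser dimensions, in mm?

3340 mm

5570 / 287 = 19.41, so 19 treads fit.
Risers = treads + 1 = 20.
Maximum height = 20 × 167 = 3340 mm.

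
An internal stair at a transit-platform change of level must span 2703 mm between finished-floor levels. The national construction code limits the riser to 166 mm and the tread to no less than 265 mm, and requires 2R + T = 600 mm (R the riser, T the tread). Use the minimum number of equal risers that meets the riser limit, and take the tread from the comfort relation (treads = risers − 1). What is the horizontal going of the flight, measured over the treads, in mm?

4512 mm

At most 166 each: 2703/166 = 16.28, giving 17 risers.
Riser R = 2703 / 17 = 159 mm, within the 166 mm limit.
Tread T = 600 − 2 × 159 = 282 mm (≥ 265 mm).
Going = (17 − 1) × 282 = 4512 mm.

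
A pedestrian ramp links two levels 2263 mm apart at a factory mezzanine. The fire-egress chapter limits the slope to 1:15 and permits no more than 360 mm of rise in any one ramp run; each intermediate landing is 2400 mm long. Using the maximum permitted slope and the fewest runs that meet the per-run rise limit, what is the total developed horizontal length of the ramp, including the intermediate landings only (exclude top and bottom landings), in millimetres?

48345 mm

⌈2263/360⌉ = 7 ramp runs. That means 6 intermediate landings.
Horizontal run for 2263 mm of rise at 1:15 is 2263 × 15 = 33945 mm.
6 intermediate landings contribute 6 × 2400 = 14400 mm.
Total developed length = 33945 + 14400 = 48345 mm.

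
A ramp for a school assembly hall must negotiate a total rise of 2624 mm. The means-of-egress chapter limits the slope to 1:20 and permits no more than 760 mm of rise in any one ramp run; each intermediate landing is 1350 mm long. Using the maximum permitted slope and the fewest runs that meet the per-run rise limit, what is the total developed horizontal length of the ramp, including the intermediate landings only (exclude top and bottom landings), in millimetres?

56530 mm

⌈2624/760⌉ = 4 ramp runs. That means 3 intermediate landings.
Ramp run (horizontal) at 1:20: 2624 × 20 = 52480 mm.
3 intermediate landings contribute 3 × 1350 = 4050 mm.
Developed length = 52480 + 4050 = 56530 mm.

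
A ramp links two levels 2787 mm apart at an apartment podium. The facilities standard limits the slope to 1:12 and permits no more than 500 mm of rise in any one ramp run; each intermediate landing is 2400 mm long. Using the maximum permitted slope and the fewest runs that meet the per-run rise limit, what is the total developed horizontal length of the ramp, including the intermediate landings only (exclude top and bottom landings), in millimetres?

At most 500 each: 2787/500 = 5.57, giving 6 ramp runs. That means 5 intermediate landings.
Ramp run (horizontal) at 1:12: 2787 × 12 = 33444 mm.
5 intermediate landings contribute 5 × 2400 = 12000 mm.
Total developed length = 33444 + 12000 = 45444 mm.

45444 mm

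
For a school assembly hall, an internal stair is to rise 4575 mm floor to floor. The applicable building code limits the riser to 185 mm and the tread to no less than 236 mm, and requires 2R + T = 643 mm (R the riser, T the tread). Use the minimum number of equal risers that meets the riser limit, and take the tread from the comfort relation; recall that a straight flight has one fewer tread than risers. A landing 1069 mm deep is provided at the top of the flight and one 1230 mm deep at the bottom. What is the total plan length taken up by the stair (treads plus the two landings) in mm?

4575 / 185 = 24.730 → round up to 25 risers.
Riser R = 4575 / 25 = 183 mm, within the 185 mm limit.
Tread T = 643 − 2 × 183 = 277 mm (≥ 236 mm).
25 risers give 24 treads; going = 24 × 277 = 6648 mm.
Enclosure = 6648 + 1069 + 1230 = 8947 mm.

8947 mm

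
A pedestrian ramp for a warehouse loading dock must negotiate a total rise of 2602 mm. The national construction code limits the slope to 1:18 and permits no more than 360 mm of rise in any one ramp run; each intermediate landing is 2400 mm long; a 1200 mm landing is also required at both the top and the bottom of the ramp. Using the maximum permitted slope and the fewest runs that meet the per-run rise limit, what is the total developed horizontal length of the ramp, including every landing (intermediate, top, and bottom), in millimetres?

2602 / 360 = 7.228 → round up to 8 ramp runs. That means 7 intermediate landings.
Horizontal run for 2602 mm of rise at 1:18 is 2602 × 18 = 46836 mm.
Intermediate landings: 7 × 2400 = 16800 mm.
Top and bottom landings: 2 × 1200 = 2400 mm.
Total = 46836 + 16800 + 2400 = 66036 mm.

66036 mm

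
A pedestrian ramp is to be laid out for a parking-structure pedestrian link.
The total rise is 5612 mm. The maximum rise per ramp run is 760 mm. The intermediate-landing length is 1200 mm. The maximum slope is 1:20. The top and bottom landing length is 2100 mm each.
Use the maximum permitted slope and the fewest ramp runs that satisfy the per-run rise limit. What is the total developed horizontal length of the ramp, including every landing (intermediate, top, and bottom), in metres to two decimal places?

124.84 m

5612 / 760 = 7.38, so 8 ramp runs are needed. That means 7 intermediate landings.
Horizontal run for 5612 mm of rise at 1:20 is 5612 × 20 = 112240 mm.
Intermediate landings: 7 × 1200 = 8400 mm.
Top and bottom landings: 2 × 2100 = 4200 mm.
Total = 112240 + 8400 + 4200 = 124840 mm.
= 124.84 m.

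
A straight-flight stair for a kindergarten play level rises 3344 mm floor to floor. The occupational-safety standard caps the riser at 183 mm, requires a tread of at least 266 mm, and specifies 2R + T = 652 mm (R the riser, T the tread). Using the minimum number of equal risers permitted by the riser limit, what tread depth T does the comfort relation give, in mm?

300 mm

⌈3344/183⌉ = 19 risers.
Riser R = 3344 / 19 = 176 mm, within the 183 mm limit.
From 2R + T = 652: T = 652 − 352 = 300 mm.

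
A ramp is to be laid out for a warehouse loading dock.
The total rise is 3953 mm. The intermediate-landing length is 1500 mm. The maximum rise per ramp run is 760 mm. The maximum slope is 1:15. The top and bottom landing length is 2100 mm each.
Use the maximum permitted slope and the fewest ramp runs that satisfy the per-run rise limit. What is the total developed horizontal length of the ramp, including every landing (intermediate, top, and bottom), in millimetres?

⌈3953/760⌉ = 6 ramp runs. That means 5 intermediate landings.
Horizontal run for 3953 mm of rise at 1:15 is 3953 × 15 = 59295 mm.
5 intermediate landings contribute 5 × 1500 = 7500 mm.
Top and bottom landings: 2 × 2100 = 4200 mm.
Total = 59295 + 7500 + 4200 = 70995 mm.

70995 mm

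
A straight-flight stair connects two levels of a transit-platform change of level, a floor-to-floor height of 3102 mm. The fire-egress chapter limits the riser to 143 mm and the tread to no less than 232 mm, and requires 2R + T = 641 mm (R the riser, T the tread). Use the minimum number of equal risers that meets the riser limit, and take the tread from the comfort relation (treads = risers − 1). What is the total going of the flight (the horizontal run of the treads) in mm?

7539 mm

⌈3102/143⌉ = 22 risers.
Each riser is 3102/22 = 141 mm (≤ 143 mm).
Tread T = 641 − 2 × 141 = 359 mm (≥ 232 mm).
Going = (22 − 1) × 359 = 7539 mm.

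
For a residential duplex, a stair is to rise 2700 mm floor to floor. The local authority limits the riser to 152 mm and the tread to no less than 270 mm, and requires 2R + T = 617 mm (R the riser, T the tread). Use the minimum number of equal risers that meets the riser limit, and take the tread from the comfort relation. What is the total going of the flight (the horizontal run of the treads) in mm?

5389 mm

⌈2700/152⌉ = 18 risers.
Each riser is 2700/18 = 150 mm (≤ 152 mm).
T = 617 − 2·150 = 317 mm, which satisfies the 270 mm minimum.
18 risers give 17 treads; going = 17 × 317 = 5389 mm.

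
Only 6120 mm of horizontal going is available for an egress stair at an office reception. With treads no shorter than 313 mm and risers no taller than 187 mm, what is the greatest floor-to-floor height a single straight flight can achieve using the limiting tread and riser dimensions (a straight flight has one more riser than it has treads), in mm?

6120 / 313 = 19.55, so 19 treads fit.
Risers = treads + 1 = 20.
Maximum height = 20 × 187 = 3740 mm.

3740 mm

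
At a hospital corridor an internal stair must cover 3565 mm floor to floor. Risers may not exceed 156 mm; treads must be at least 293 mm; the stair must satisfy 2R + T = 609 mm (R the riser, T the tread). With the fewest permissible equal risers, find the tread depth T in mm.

At most 156 each: 3565/156 = 22.85, giving 23 risers.
Riser R = 3565 / 23 = 155 mm, within the 156 mm limit.
Tread T = 609 − 2 × 155 = 299 mm (≥ 293 mm).

299 mm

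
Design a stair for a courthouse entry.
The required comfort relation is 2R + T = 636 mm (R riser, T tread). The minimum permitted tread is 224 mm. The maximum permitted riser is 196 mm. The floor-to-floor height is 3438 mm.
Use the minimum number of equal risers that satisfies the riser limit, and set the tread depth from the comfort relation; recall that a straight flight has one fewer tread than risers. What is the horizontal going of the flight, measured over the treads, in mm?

3438 / 196 = 17.541 → round up to 18 risers.
Each riser is 3438/18 = 191 mm (≤ 196 mm).
Tread T = 636 − 2 × 191 = 254 mm (≥ 224 mm).
18 risers give 17 treads; going = 17 × 254 = 4318 mm.

4318 mm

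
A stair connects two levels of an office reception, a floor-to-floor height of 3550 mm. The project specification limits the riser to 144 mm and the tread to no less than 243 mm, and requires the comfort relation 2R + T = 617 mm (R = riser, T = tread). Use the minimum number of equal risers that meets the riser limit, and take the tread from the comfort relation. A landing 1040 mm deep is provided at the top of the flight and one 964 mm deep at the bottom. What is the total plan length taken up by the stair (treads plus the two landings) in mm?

9996 mm

3550 / 144 = 24.653 → round up to 25 risers.
Each riser is 3550/25 = 142 mm (≤ 144 mm).
Tread T = 617 − 2 × 142 = 333 mm (≥ 243 mm).
25 risers give 24 treads; going = 24 × 333 = 7992 mm.
Enclosure = 7992 + 1040 + 964 = 9996 mm.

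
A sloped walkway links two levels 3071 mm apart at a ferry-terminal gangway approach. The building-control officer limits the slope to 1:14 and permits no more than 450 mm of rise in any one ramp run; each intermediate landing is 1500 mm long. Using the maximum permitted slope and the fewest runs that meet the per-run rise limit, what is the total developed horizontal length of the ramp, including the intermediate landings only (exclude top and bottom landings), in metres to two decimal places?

51.99 m

At most 450 each: 3071/450 = 6.82, giving 7 ramp runs. That means 6 intermediate landings.
Horizontal run for 3071 mm of rise at 1:14 is 3071 × 14 = 42994 mm.
6 intermediate landings contribute 6 × 1500 = 9000 mm.
Total developed length = 42994 + 9000 = 51994 mm.
= 51.99 m.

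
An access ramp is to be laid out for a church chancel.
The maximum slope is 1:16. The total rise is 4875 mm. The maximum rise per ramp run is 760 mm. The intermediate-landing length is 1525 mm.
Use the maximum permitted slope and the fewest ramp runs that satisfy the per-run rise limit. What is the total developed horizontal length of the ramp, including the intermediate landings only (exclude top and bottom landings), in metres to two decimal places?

87.15 m

4875 / 760 = 6.41, so 7 ramp runs are needed. That means 6 intermediate landings.
Ramp run (horizontal) at 1:16: 4875 × 16 = 78000 mm.
6 intermediate landings contribute 6 × 1525 = 9150 mm.
Developed length = 78000 + 9150 = 87150 mm.
= 87.15 m.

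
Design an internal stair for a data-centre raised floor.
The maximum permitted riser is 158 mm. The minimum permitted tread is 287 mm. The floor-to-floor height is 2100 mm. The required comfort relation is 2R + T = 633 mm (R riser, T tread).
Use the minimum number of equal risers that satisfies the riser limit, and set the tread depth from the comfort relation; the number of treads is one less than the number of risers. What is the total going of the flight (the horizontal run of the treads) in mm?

4329 mm

2100 / 158 = 13.291 → round up to 14 risers.
Riser R = 2100 / 14 = 150 mm, within the 158 mm limit.
T = 633 − 2·150 = 333 mm, which satisfies the 287 mm minimum.
Treads = 14 − 1 = 13; going = 13 × 333 = 4329 mm.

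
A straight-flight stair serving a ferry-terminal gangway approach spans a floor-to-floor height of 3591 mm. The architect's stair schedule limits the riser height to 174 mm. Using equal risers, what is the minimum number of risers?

⌈3591/174⌉ = 21 risers.

21 risers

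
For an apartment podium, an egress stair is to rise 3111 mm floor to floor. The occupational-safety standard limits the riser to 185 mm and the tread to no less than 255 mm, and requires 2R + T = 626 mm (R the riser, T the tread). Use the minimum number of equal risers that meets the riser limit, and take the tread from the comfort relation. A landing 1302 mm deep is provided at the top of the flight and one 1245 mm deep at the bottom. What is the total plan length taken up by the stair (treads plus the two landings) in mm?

6707 mm

3111 / 185 = 16.816 → round up to 17 risers.
Each riser is 3111/17 = 183 mm (≤ 185 mm).
Tread T = 626 − 2 × 183 = 260 mm (≥ 255 mm).
Going = (17 − 1) × 260 = 4160 mm.
Add landings: 4160 + 1302 + 1245 = 6707 mm.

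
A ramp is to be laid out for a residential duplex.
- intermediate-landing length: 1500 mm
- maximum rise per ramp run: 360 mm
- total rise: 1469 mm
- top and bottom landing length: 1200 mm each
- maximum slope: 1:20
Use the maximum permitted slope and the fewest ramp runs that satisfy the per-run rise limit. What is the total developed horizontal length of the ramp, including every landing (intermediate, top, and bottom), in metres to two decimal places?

At most 360 each: 1469/360 = 4.08, giving 5 ramp runs. That means 4 intermediate landings.
Ramp run (horizontal) at 1:20: 1469 × 20 = 29380 mm.
Intermediate landings: 4 × 1500 = 6000 mm.
Top and bottom landings: 2 × 1200 = 2400 mm.
Total = 29380 + 6000 + 2400 = 37780 mm.
= 37.78 m.

37.78 m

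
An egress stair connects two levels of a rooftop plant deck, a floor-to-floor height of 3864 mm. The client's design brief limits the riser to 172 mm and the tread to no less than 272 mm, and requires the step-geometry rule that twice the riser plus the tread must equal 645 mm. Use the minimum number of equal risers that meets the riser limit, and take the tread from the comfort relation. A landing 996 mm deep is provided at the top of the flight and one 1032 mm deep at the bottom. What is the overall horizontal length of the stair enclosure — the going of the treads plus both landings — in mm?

At most 172 each: 3864/172 = 22.47, giving 23 risers.
Riser R = 3864 / 23 = 168 mm, within the 172 mm limit.
T = 645 − 2·168 = 309 mm, which satisfies the 272 mm minimum.
23 risers give 22 treads; going = 22 × 309 = 6798 mm.
Enclosure = 6798 + 996 + 1032 = 8826 mm.

8826 mm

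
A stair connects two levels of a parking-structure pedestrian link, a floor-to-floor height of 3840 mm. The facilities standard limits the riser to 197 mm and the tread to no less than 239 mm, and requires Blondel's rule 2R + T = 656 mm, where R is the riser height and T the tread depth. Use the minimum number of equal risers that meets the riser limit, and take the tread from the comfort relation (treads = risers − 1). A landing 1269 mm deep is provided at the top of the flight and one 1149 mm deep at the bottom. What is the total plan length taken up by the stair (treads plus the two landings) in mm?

3840 / 197 = 19.492 → round up to 20 risers.
R = 3840 ÷ 20 = 192 mm.
From 2R + T = 656: T = 656 − 384 = 272 mm.
20 risers give 19 treads; going = 19 × 272 = 5168 mm.
Add landings: 5168 + 1269 + 1149 = 7586 mm.

7586 mm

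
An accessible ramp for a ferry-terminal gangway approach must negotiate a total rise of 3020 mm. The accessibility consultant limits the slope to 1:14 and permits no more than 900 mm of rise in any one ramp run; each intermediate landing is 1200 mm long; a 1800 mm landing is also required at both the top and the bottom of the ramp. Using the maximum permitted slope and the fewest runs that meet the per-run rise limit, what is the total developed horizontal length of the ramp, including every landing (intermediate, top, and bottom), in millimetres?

49480 mm

At most 900 each: 3020/900 = 3.36, giving 4 ramp runs. That means 3 intermediate landings.
Ramp run (horizontal) at 1:14: 3020 × 14 = 42280 mm.
3 intermediate landings contribute 3 × 1200 = 3600 mm.
Top and bottom landings: 2 × 1800 = 3600 mm.
Total = 42280 + 3600 + 3600 = 49480 mm.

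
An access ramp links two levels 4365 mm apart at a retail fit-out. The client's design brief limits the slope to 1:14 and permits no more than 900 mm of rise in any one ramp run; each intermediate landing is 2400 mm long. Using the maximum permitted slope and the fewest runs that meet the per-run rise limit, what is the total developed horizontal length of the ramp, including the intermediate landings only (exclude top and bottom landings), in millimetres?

4365 / 900 = 4.850 → round up to 5 ramp runs. That means 4 intermediate landings.
Horizontal run for 4365 mm of rise at 1:14 is 4365 × 14 = 61110 mm.
4 intermediate landings contribute 4 × 2400 = 9600 mm.
Developed length = 61110 + 9600 = 70710 mm.

70710 mm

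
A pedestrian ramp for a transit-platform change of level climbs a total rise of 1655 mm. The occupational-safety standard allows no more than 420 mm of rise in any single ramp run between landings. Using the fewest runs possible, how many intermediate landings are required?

At most 420 each: 1655/420 = 3.94, giving 4 ramp runs.
4 runs are separated by 3 intermediate landings.

3 intermediate landings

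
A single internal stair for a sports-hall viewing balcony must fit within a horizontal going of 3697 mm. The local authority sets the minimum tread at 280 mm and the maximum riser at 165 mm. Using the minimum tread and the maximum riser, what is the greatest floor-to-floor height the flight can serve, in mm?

2310 mm

3697 / 280 = 13.20, so 13 treads fit.
Risers = treads + 1 = 14.
Maximum height = 14 × 165 = 2310 mm.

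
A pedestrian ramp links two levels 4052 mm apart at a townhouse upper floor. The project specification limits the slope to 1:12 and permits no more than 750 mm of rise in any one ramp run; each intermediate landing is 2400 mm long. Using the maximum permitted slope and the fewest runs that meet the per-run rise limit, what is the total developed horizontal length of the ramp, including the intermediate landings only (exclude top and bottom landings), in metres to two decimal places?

4052 / 750 = 5.403 → round up to 6 ramp runs. That means 5 intermediate landings.
Ramp run (horizontal) at 1:12: 4052 × 12 = 48624 mm.
5 intermediate landings contribute 5 × 2400 = 12000 mm.
Total developed length = 48624 + 12000 = 60624 mm.
= 60.62 m.

60.62 m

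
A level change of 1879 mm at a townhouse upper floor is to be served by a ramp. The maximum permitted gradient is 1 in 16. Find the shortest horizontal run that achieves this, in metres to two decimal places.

30.06 m

Run = rise × 16 = 1879 × 16 = 30064 mm.
30064 mm = 30.06 m.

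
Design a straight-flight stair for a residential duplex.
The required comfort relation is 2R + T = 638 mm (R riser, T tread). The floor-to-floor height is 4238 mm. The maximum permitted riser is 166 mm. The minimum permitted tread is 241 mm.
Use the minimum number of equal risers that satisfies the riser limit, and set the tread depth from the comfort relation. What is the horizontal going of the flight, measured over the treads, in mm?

7800 mm

At most 166 each: 4238/166 = 25.53, giving 26 risers.
R = 4238 ÷ 26 = 163 mm.
Tread T = 638 − 2 × 163 = 312 mm (≥ 241 mm).
26 risers give 25 treads; going = 25 × 312 = 7800 mm.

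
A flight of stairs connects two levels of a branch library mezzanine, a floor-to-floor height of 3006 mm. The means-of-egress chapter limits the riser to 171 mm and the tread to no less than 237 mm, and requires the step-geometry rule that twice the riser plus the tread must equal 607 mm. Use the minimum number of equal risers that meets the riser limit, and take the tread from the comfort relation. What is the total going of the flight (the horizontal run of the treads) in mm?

⌈3006/171⌉ = 18 risers.
Each riser is 3006/18 = 167 mm (≤ 171 mm).
From 2R + T = 607: T = 607 − 334 = 273 mm.
Treads = 18 − 1 = 17; going = 17 × 273 = 4641 mm.

4641 mm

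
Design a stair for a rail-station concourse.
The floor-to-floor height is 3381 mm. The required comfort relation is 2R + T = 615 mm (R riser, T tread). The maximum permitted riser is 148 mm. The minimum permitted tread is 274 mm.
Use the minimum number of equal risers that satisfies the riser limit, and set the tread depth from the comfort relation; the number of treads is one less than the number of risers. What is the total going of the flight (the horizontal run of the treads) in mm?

⌈3381/148⌉ = 23 risers.
R = 3381 ÷ 23 = 147 mm.
T = 615 − 2·147 = 321 mm, which satisfies the 274 mm minimum.
23 risers give 22 treads; going = 22 × 321 = 7062 mm.

7062 mm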